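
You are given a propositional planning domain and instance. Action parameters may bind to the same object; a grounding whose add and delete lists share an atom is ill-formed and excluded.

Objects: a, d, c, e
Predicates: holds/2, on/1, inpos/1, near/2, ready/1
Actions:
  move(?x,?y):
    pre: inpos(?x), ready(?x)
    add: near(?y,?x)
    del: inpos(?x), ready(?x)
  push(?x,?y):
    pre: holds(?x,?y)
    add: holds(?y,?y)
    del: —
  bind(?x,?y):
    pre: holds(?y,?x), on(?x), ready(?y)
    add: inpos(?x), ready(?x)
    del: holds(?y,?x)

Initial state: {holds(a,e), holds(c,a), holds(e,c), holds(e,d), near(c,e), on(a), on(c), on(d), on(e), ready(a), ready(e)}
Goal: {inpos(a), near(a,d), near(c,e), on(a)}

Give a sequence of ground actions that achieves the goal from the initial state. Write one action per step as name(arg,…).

1. push(c,a)  →  {holds(a,a), holds(a,e), holds(c,a), holds(e,c), holds(e,d), near(c,e), on(a), on(c), on(d), on(e), ready(a), ready(e)}
2. bind(a,a)  →  {holds(a,e), holds(c,a), holds(e,c), holds(e,d), inpos(a), near(c,e), on(a), on(c), on(d), on(e), ready(a), ready(e)}
3. bind(d,e)  →  {holds(a,e), holds(c,a), holds(e,c), inpos(a), inpos(d), near(c,e), on(a), on(c), on(d), on(e), ready(a), ready(d), ready(e)}
4. move(d,a)  →  {holds(a,e), holds(c,a), holds(e,c), inpos(a), near(a,d), near(c,e), on(a), on(c), on(d), on(e), ready(a), ready(e)}

push(c,a); bind(a,a); bind(d,e); move(d,a)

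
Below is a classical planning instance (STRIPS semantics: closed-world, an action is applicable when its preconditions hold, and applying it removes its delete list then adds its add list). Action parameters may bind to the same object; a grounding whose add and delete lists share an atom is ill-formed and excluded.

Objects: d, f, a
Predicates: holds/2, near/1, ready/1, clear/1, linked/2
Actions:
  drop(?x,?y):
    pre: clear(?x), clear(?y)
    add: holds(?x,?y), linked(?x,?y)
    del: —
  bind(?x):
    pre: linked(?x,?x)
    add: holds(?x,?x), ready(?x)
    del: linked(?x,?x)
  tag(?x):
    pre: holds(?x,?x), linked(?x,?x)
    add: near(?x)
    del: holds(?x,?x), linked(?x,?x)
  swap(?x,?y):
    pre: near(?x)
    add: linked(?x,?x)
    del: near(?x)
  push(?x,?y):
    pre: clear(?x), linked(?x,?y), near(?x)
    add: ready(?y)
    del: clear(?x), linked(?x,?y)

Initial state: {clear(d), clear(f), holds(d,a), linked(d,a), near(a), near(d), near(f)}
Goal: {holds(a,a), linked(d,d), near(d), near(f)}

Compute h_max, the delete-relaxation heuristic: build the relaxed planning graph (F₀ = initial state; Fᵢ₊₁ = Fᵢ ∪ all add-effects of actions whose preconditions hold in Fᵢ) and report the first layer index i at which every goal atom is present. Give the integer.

2

F0 = init (7 atoms)
F1 = F0 ∪ {holds(d,d), holds(d,f), holds(f,d), holds(f,f), linked(a,a), linked(d,d), linked(d,f), linked(f,d), linked(f,f), ready(a)}  (17 atoms)
F2 = F1 ∪ {holds(a,a), ready(d), ready(f)}  (20 atoms)
goal ⊆ F2  ⇒  h_max = 2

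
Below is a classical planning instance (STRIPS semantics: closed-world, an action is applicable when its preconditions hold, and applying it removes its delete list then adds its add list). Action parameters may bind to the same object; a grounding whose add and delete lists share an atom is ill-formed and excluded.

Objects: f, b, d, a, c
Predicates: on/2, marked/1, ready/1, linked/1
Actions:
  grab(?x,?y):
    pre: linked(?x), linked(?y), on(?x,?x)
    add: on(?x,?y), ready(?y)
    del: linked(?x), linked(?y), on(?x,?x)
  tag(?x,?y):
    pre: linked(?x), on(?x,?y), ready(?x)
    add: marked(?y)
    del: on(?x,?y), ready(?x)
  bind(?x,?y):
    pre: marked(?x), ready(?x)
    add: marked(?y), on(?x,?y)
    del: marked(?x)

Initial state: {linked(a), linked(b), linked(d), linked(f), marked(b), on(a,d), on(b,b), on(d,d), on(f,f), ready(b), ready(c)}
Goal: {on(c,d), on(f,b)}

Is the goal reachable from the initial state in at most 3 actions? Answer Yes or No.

Yes

1. grab(f,b)  →  {linked(a), linked(d), marked(b), on(a,d), on(b,b), on(d,d), on(f,b), ready(b), ready(c)}
2. bind(b,c)  →  {linked(a), linked(d), marked(c), on(a,d), on(b,b), on(b,c), on(d,d), on(f,b), ready(b), ready(c)}
3. bind(c,d)  →  {linked(a), linked(d), marked(d), on(a,d), on(b,b), on(b,c), on(c,d), on(d,d), on(f,b), ready(b), ready(c)}
optimal plan length = 3; 3 ≤ 3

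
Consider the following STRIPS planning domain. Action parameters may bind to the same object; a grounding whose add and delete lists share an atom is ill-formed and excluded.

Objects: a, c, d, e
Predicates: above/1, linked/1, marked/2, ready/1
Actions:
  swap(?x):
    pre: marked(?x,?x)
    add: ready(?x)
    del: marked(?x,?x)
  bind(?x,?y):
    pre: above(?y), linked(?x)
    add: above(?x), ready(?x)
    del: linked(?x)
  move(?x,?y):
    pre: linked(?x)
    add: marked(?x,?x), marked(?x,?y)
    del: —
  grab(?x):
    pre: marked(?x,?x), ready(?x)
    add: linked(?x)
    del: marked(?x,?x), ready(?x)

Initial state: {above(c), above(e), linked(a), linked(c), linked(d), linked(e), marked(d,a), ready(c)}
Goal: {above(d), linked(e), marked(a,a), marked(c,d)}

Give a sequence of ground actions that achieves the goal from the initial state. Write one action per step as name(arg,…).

bind(d,c); move(a,a); move(c,d)

1. bind(d,c)  →  {above(c), above(d), above(e), linked(a), linked(c), linked(e), marked(d,a), ready(c), ready(d)}
2. move(a,a)  →  {above(c), above(d), above(e), linked(a), linked(c), linked(e), marked(a,a), marked(d,a), ready(c), ready(d)}
3. move(c,d)  →  {above(c), above(d), above(e), linked(a), linked(c), linked(e), marked(a,a), marked(c,c), marked(c,d), marked(d,a), ready(c), ready(d)}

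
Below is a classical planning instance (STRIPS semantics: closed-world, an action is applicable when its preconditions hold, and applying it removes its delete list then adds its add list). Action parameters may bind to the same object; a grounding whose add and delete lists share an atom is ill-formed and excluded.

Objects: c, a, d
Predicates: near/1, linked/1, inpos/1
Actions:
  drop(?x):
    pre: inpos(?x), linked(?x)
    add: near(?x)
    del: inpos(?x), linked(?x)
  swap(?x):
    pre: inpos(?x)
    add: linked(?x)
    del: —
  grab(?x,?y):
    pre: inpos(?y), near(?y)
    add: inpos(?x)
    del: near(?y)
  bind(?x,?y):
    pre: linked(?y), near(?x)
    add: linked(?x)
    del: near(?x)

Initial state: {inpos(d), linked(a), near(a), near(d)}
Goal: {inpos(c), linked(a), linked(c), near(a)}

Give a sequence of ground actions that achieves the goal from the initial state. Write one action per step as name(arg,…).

1. grab(c,d)  →  {inpos(c), inpos(d), linked(a), near(a)}
2. swap(c)  →  {inpos(c), inpos(d), linked(a), linked(c), near(a)}

grab(c,d); swap(c)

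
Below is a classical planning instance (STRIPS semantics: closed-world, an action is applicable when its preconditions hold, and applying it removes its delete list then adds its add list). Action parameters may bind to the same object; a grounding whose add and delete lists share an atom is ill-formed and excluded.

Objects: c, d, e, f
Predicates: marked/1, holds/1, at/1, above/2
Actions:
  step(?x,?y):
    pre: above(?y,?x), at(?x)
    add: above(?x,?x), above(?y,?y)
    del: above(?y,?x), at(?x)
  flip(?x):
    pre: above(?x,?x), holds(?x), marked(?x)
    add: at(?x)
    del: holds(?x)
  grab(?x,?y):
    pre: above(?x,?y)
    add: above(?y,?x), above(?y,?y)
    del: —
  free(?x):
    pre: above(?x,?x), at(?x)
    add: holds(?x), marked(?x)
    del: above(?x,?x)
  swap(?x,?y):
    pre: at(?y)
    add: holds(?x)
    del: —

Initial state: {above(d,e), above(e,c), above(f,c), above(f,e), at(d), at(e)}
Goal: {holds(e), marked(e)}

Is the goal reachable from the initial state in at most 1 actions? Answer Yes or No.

No

1. grab(d,e)  →  {above(d,e), above(e,c), above(e,d), above(e,e), above(f,c), above(f,e), at(d), at(e)}
2. free(e)  →  {above(d,e), above(e,c), above(e,d), above(f,c), above(f,e), at(d), at(e), holds(e), marked(e)}
optimal plan length = 2; 2 > 1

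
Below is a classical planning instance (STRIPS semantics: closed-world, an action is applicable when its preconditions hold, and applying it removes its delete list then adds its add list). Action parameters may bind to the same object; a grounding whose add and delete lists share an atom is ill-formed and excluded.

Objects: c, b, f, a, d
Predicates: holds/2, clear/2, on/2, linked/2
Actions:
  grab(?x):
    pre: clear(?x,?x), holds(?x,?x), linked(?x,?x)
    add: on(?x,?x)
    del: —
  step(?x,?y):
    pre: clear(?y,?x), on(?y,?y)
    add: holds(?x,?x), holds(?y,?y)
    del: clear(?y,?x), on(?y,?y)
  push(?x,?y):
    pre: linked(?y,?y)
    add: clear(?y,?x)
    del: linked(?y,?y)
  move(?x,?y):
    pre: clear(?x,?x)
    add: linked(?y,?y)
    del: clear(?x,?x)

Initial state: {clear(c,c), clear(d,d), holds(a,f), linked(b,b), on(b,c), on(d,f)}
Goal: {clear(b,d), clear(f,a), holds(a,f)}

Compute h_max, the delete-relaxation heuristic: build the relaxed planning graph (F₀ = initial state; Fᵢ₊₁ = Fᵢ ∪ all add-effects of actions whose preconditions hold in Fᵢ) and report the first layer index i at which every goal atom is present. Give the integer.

2

F0 = init (6 atoms)
F1 = F0 ∪ {clear(b,a), clear(b,b), clear(b,c), clear(b,d), clear(b,f), linked(a,a), linked(c,c), linked(d,d), linked(f,f)}  (15 atoms)
F2 = F1 ∪ {clear(a,a), clear(a,b), clear(a,c), clear(a,d), clear(a,f), clear(c,a), clear(c,b), clear(c,d), clear(c,f), clear(d,a), clear(d,b), clear(d,c), clear(d,f), clear(f,a), clear(f,b), clear(f,c), clear(f,d), clear(f,f)}  (33 atoms)
goal ⊆ F2  ⇒  h_max = 2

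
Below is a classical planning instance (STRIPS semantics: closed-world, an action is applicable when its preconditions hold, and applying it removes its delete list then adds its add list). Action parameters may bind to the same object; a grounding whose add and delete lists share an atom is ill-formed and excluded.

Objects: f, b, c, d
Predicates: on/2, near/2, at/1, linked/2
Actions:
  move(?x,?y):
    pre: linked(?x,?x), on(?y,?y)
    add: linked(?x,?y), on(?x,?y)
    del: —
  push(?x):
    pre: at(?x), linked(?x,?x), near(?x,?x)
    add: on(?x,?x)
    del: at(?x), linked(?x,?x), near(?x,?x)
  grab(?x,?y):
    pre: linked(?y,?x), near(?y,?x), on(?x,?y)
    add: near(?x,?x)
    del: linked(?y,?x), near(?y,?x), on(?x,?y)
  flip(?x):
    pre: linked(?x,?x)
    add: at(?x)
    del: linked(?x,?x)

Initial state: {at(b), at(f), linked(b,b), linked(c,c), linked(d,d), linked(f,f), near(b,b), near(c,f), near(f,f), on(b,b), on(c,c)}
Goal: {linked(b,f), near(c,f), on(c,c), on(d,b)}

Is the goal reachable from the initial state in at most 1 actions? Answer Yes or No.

No

1. move(d,b)  →  {at(b), at(f), linked(b,b), linked(c,c), linked(d,b), linked(d,d), linked(f,f), near(b,b), near(c,f), near(f,f), on(b,b), on(c,c), on(d,b)}
2. push(f)  →  {at(b), linked(b,b), linked(c,c), linked(d,b), linked(d,d), near(b,b), near(c,f), on(b,b), on(c,c), on(d,b), on(f,f)}
3. move(b,f)  →  {at(b), linked(b,b), linked(b,f), linked(c,c), linked(d,b), linked(d,d), near(b,b), near(c,f), on(b,b), on(b,f), on(c,c), on(d,b), on(f,f)}
optimal plan length = 3; 3 > 1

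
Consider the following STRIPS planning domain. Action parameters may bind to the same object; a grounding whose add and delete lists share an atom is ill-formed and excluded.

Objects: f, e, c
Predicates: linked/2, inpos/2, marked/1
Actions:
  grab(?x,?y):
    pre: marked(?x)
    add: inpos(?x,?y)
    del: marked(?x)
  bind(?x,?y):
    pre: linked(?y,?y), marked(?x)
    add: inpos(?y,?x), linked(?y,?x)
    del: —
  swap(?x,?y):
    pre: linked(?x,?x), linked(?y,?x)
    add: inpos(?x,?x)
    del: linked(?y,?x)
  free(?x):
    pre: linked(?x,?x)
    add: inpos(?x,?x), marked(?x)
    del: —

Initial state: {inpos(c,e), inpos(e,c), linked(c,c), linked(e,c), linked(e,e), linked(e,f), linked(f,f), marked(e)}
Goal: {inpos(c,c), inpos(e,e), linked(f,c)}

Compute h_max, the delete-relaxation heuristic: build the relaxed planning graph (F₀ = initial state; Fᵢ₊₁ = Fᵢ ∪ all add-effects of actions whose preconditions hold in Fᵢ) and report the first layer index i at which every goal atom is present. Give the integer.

2

F0 = init (8 atoms)
F1 = F0 ∪ {inpos(c,c), inpos(e,e), inpos(e,f), inpos(f,e), inpos(f,f), linked(c,e), linked(f,e), marked(c), marked(f)}  (17 atoms)
F2 = F1 ∪ {inpos(c,f), inpos(f,c), linked(c,f), linked(f,c)}  (21 atoms)
goal ⊆ F2  ⇒  h_max = 2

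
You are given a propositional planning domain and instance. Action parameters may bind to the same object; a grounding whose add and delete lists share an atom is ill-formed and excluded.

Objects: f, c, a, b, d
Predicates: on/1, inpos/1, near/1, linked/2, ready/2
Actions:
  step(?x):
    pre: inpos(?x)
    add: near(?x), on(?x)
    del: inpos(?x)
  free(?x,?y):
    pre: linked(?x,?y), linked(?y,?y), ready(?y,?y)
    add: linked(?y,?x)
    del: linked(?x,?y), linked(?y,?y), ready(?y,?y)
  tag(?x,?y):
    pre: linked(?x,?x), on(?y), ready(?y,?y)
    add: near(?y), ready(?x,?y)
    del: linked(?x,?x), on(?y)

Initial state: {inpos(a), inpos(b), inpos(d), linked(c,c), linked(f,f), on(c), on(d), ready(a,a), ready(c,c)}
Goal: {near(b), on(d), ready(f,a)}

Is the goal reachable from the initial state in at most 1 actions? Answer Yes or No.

No

1. step(a)  →  {inpos(b), inpos(d), linked(c,c), linked(f,f), near(a), on(a), on(c), on(d), ready(a,a), ready(c,c)}
2. step(b)  →  {inpos(d), linked(c,c), linked(f,f), near(a), near(b), on(a), on(b), on(c), on(d), ready(a,a), ready(c,c)}
3. tag(f,a)  →  {inpos(d), linked(c,c), near(a), near(b), on(b), on(c), on(d), ready(a,a), ready(c,c), ready(f,a)}
optimal plan length = 3; 3 > 1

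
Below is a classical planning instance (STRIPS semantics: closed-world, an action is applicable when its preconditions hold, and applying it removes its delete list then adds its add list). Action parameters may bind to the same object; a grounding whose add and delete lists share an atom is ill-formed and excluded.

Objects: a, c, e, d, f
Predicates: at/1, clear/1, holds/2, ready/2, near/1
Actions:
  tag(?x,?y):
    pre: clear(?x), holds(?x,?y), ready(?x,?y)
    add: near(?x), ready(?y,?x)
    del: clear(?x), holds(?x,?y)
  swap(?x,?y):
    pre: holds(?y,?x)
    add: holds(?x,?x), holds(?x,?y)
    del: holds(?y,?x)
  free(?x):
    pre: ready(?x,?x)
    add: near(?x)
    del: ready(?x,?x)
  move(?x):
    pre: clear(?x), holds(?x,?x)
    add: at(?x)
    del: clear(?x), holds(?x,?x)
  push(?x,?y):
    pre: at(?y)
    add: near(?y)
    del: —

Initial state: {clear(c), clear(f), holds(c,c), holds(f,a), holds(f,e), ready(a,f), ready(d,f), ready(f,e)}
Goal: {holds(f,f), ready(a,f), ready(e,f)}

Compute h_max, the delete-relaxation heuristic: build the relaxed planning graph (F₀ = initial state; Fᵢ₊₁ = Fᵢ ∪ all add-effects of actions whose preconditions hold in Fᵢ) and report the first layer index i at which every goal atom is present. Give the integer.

2

F0 = init (8 atoms)
F1 = F0 ∪ {at(c), holds(a,a), holds(a,f), holds(e,e), holds(e,f), near(f), ready(e,f)}  (15 atoms)
F2 = F1 ∪ {holds(f,f), near(c)}  (17 atoms)
goal ⊆ F2  ⇒  h_max = 2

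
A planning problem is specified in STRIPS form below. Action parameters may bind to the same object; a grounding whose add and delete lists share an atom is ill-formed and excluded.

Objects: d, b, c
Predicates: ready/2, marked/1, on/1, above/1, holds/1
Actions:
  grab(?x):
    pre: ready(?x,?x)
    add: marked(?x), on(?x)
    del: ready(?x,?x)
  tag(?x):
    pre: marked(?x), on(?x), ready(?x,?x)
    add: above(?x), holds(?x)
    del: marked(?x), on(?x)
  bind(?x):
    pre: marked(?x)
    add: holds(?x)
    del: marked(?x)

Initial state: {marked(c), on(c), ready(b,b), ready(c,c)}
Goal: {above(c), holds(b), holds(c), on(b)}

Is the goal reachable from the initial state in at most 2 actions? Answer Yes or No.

No

1. grab(b)  →  {marked(b), marked(c), on(b), on(c), ready(c,c)}
2. tag(c)  →  {above(c), holds(c), marked(b), on(b), ready(c,c)}
3. bind(b)  →  {above(c), holds(b), holds(c), on(b), ready(c,c)}
optimal plan length = 3; 3 > 2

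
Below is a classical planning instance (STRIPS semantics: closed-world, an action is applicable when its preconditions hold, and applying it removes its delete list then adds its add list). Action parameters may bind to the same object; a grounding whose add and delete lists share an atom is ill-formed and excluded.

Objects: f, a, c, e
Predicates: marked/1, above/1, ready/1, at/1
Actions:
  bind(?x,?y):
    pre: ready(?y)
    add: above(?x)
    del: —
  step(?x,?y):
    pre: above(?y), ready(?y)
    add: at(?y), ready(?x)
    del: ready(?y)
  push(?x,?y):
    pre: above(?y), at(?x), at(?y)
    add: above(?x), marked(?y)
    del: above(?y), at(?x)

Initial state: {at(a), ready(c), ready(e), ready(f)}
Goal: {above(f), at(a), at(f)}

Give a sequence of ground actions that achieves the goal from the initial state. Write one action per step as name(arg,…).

1. bind(f,f)  →  {above(f), at(a), ready(c), ready(e), ready(f)}
2. step(a,f)  →  {above(f), at(a), at(f), ready(a), ready(c), ready(e)}

bind(f,f); step(a,f)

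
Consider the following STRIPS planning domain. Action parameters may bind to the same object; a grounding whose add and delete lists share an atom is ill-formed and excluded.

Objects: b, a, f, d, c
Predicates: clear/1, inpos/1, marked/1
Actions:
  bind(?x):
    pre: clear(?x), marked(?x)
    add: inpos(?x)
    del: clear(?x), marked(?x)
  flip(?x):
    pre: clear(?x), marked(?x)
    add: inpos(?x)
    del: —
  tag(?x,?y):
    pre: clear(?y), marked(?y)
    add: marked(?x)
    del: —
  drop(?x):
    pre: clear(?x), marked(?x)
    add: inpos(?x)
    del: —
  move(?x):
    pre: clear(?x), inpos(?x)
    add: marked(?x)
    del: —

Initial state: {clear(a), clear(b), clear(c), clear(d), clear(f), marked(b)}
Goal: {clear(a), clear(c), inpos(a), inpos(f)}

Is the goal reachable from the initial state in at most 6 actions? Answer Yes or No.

1. tag(a,b)  →  {clear(a), clear(b), clear(c), clear(d), clear(f), marked(a), marked(b)}
2. flip(a)  →  {clear(a), clear(b), clear(c), clear(d), clear(f), inpos(a), marked(a), marked(b)}
3. tag(f,b)  →  {clear(a), clear(b), clear(c), clear(d), clear(f), inpos(a), marked(a), marked(b), marked(f)}
4. bind(f)  →  {clear(a), clear(b), clear(c), clear(d), inpos(a), inpos(f), marked(a), marked(b)}
optimal plan length = 4; 4 ≤ 6

Yes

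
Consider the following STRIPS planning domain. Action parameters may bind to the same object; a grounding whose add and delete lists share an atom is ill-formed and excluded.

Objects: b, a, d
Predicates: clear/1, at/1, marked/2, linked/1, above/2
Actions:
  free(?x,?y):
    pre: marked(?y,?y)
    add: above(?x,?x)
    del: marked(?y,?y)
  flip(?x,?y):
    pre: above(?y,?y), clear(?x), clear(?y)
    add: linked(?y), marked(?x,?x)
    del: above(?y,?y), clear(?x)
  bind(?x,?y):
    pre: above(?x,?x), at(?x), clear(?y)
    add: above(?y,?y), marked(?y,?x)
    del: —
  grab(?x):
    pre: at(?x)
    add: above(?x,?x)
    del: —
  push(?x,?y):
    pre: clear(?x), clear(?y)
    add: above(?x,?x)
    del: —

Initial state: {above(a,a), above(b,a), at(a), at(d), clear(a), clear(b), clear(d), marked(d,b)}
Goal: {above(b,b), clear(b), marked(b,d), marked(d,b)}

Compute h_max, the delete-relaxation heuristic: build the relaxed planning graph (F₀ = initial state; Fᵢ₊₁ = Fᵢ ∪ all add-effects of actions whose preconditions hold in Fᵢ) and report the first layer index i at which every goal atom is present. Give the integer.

2

F0 = init (8 atoms)
F1 = F0 ∪ {above(b,b), above(d,d), linked(a), marked(a,a), marked(b,a), marked(b,b), marked(d,a), marked(d,d)}  (16 atoms)
F2 = F1 ∪ {linked(b), linked(d), marked(a,d), marked(b,d)}  (20 atoms)
goal ⊆ F2  ⇒  h_max = 2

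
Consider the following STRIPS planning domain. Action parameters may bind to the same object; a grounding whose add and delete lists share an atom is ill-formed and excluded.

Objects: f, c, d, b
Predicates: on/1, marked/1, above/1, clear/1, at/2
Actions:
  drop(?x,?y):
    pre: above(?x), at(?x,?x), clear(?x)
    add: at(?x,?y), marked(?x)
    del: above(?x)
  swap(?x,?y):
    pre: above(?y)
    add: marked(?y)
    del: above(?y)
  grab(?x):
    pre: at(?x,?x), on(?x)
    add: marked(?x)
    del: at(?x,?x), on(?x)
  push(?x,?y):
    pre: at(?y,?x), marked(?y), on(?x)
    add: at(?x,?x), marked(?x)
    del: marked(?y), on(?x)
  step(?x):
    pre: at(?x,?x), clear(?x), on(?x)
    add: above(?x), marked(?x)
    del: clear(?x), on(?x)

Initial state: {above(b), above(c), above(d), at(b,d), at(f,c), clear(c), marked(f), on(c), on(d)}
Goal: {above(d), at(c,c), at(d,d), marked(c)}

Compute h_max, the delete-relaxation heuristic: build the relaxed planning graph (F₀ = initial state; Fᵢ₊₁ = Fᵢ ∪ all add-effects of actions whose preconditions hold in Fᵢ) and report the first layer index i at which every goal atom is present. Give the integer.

2

F0 = init (9 atoms)
F1 = F0 ∪ {at(c,c), marked(b), marked(c), marked(d)}  (13 atoms)
F2 = F1 ∪ {at(c,b), at(c,d), at(c,f), at(d,d)}  (17 atoms)
goal ⊆ F2  ⇒  h_max = 2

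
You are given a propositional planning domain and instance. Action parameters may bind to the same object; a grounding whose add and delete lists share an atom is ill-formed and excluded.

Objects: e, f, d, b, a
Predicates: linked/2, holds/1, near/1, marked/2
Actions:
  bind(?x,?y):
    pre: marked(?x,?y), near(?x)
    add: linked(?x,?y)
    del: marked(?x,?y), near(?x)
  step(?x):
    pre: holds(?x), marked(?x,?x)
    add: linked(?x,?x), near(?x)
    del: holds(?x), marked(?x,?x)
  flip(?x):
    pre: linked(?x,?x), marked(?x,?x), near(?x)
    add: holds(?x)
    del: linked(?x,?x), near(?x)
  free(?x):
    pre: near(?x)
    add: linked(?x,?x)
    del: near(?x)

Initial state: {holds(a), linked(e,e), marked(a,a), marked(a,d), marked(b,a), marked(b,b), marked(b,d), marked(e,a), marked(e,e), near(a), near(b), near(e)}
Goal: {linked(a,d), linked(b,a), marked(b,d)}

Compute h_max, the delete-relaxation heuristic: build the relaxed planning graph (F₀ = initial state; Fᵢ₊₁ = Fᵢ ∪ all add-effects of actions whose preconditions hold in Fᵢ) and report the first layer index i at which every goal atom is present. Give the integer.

F0 = init (12 atoms)
F1 = F0 ∪ {holds(e), linked(a,a), linked(a,d), linked(b,a), linked(b,b), linked(b,d), linked(e,a)}  (19 atoms)
goal ⊆ F1  ⇒  h_max = 1

1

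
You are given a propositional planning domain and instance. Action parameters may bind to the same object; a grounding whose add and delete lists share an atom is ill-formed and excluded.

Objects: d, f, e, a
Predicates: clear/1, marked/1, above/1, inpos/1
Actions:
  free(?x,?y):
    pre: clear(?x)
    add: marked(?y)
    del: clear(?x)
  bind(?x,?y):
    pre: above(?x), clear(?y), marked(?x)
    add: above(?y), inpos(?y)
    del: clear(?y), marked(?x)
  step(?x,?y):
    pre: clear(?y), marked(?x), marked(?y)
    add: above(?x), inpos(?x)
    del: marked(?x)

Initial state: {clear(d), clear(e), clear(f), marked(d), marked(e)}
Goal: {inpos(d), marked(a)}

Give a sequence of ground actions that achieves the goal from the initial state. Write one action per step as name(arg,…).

1. free(d,a)  →  {clear(e), clear(f), marked(a), marked(d), marked(e)}
2. step(d,e)  →  {above(d), clear(e), clear(f), inpos(d), marked(a), marked(e)}

free(d,a); step(d,e)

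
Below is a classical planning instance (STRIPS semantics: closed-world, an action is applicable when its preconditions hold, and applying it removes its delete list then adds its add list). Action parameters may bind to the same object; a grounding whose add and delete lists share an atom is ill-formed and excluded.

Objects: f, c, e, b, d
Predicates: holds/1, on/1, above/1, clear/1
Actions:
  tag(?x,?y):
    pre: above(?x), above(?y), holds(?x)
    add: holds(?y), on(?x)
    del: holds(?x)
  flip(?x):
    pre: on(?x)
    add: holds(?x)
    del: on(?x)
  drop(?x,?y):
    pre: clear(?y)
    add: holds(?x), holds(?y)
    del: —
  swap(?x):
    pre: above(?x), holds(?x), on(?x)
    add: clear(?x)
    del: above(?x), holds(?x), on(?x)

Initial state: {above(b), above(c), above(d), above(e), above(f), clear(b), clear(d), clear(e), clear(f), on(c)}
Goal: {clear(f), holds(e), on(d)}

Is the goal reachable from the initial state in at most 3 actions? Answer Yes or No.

Yes

1. drop(f,d)  →  {above(b), above(c), above(d), above(e), above(f), clear(b), clear(d), clear(e), clear(f), holds(d), holds(f), on(c)}
2. tag(d,e)  →  {above(b), above(c), above(d), above(e), above(f), clear(b), clear(d), clear(e), clear(f), holds(e), holds(f), on(c), on(d)}
optimal plan length = 2; 2 ≤ 3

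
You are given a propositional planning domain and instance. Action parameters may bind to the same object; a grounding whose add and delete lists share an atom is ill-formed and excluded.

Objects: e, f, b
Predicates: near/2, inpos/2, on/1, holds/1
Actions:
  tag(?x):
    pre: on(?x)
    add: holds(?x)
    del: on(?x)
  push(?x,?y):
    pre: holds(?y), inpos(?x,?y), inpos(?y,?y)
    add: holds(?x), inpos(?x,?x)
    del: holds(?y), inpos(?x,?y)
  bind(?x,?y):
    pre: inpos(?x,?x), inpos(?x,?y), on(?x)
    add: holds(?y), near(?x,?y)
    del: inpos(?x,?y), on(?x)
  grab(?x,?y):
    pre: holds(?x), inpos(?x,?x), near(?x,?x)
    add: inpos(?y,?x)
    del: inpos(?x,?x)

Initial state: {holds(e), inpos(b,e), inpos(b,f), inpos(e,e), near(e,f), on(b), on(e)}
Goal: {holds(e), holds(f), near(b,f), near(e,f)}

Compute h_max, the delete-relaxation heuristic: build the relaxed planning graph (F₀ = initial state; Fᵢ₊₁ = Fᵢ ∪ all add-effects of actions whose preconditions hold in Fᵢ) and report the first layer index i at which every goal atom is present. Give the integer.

2

F0 = init (7 atoms)
F1 = F0 ∪ {holds(b), inpos(b,b), near(e,e)}  (10 atoms)
F2 = F1 ∪ {holds(f), inpos(f,e), near(b,b), near(b,e), near(b,f)}  (15 atoms)
goal ⊆ F2  ⇒  h_max = 2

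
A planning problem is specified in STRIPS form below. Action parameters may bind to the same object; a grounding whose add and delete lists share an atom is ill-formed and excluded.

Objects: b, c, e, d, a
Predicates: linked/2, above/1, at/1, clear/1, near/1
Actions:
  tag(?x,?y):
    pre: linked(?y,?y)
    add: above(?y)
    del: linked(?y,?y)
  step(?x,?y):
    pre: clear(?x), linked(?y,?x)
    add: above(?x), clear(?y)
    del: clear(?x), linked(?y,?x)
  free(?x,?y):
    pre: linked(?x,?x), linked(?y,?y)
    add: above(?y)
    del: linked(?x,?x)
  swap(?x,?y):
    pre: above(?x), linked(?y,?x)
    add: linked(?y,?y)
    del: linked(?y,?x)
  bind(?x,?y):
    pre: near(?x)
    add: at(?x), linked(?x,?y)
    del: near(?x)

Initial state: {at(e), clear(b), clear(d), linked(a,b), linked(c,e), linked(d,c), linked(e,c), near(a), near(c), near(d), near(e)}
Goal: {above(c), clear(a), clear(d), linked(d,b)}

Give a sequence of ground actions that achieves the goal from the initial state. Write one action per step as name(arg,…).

1. step(b,a)  →  {above(b), at(e), clear(a), clear(d), linked(c,e), linked(d,c), linked(e,c), near(a), near(c), near(d), near(e)}
2. bind(c,c)  →  {above(b), at(c), at(e), clear(a), clear(d), linked(c,c), linked(c,e), linked(d,c), linked(e,c), near(a), near(d), near(e)}
3. tag(b,c)  →  {above(b), above(c), at(c), at(e), clear(a), clear(d), linked(c,e), linked(d,c), linked(e,c), near(a), near(d), near(e)}
4. bind(d,b)  →  {above(b), above(c), at(c), at(d), at(e), clear(a), clear(d), linked(c,e), linked(d,b), linked(d,c), linked(e,c), near(a), near(e)}

step(b,a); bind(c,c); tag(b,c); bind(d,b)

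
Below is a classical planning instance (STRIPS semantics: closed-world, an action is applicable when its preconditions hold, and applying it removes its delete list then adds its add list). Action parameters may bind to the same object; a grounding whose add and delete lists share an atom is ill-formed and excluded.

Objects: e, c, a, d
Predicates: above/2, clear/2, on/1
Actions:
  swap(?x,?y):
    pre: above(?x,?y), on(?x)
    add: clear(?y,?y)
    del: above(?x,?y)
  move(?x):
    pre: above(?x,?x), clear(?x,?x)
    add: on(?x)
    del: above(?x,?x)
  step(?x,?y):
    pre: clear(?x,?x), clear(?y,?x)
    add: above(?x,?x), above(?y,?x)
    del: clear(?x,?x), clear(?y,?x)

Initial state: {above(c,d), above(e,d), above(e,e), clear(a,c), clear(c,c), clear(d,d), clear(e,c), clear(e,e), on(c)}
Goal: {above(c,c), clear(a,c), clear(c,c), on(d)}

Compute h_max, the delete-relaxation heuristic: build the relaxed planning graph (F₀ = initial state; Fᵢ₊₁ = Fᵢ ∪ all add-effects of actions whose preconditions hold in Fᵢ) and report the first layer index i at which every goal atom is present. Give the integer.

F0 = init (9 atoms)
F1 = F0 ∪ {above(a,c), above(c,c), above(d,d), above(e,c), on(e)}  (14 atoms)
F2 = F1 ∪ {on(d)}  (15 atoms)
goal ⊆ F2  ⇒  h_max = 2

2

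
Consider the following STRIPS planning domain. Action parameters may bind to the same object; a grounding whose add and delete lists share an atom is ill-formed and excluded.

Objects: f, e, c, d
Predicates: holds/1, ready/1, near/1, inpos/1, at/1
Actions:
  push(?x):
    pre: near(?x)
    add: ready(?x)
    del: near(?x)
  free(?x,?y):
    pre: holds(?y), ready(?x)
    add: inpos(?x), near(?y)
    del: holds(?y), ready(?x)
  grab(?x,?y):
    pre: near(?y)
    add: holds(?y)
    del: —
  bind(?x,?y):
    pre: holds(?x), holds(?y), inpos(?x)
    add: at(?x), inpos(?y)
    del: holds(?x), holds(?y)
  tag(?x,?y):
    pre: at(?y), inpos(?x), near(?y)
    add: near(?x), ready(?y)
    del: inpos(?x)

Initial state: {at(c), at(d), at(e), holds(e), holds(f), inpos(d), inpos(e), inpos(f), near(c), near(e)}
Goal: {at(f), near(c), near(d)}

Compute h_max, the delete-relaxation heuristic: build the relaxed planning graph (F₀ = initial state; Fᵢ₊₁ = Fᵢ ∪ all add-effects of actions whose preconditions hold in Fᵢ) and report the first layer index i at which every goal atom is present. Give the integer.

1

F0 = init (10 atoms)
F1 = F0 ∪ {at(f), holds(c), near(d), near(f), ready(c), ready(e)}  (16 atoms)
goal ⊆ F1  ⇒  h_max = 1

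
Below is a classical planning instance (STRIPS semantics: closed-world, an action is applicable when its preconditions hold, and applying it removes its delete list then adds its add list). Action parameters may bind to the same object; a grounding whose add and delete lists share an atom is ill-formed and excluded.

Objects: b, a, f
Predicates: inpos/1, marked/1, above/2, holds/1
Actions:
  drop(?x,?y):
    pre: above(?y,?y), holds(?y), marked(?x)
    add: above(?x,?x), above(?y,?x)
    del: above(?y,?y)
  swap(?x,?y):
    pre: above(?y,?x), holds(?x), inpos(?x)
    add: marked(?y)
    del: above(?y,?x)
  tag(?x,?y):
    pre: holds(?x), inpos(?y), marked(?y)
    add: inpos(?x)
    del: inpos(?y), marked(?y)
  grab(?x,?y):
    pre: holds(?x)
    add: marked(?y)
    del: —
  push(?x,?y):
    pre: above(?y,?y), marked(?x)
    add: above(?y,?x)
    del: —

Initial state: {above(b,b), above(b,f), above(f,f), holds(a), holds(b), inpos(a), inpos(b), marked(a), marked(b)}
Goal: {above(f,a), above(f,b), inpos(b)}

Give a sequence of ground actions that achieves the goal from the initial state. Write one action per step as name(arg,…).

push(b,f); push(a,f)

1. push(b,f)  →  {above(b,b), above(b,f), above(f,b), above(f,f), holds(a), holds(b), inpos(a), inpos(b), marked(a), marked(b)}
2. push(a,f)  →  {above(b,b), above(b,f), above(f,a), above(f,b), above(f,f), holds(a), holds(b), inpos(a), inpos(b), marked(a), marked(b)}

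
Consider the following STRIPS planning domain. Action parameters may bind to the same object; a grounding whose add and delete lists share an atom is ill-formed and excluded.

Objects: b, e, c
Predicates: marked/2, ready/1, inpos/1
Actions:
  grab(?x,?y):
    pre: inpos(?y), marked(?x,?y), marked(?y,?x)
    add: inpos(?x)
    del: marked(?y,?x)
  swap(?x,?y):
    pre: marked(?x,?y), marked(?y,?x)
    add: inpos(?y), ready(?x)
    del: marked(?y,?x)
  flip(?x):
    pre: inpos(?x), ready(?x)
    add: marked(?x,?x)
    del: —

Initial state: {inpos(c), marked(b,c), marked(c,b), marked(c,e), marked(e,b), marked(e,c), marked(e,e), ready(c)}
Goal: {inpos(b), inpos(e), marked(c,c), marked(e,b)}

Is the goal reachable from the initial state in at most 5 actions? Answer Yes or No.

Yes

1. grab(b,c)  →  {inpos(b), inpos(c), marked(b,c), marked(c,e), marked(e,b), marked(e,c), marked(e,e), ready(c)}
2. grab(e,c)  →  {inpos(b), inpos(c), inpos(e), marked(b,c), marked(e,b), marked(e,c), marked(e,e), ready(c)}
3. flip(c)  →  {inpos(b), inpos(c), inpos(e), marked(b,c), marked(c,c), marked(e,b), marked(e,c), marked(e,e), ready(c)}
optimal plan length = 3; 3 ≤ 5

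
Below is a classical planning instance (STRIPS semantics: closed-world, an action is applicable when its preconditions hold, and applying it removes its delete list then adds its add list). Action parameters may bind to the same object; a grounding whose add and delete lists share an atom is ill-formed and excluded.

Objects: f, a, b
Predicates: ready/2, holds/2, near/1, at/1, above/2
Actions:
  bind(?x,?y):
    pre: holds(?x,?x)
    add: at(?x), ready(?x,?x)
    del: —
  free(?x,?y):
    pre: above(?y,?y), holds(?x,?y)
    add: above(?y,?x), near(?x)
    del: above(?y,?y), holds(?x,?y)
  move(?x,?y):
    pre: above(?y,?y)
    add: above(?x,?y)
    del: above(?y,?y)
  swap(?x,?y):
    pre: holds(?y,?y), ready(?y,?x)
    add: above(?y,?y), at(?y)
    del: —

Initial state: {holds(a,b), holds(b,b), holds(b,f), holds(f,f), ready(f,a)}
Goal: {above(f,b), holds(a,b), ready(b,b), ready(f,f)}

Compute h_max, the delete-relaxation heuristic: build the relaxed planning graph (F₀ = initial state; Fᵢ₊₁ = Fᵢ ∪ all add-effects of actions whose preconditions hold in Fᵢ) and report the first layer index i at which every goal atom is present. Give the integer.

2

F0 = init (5 atoms)
F1 = F0 ∪ {above(f,f), at(b), at(f), ready(b,b), ready(f,f)}  (10 atoms)
F2 = F1 ∪ {above(a,f), above(b,b), above(b,f), above(f,b), near(b)}  (15 atoms)
goal ⊆ F2  ⇒  h_max = 2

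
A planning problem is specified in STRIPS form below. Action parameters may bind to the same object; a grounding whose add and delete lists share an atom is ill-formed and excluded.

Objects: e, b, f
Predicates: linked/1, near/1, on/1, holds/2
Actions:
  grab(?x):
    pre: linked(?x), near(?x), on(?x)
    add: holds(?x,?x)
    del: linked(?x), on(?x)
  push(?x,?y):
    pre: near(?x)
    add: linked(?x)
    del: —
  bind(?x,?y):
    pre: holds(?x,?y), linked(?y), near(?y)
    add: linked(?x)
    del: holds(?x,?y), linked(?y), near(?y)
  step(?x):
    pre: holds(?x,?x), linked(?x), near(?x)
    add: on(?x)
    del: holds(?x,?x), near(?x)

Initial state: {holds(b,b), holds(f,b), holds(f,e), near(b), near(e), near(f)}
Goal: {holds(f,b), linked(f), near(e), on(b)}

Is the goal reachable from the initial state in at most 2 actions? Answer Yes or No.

1. push(b,e)  →  {holds(b,b), holds(f,b), holds(f,e), linked(b), near(b), near(e), near(f)}
2. push(f,e)  →  {holds(b,b), holds(f,b), holds(f,e), linked(b), linked(f), near(b), near(e), near(f)}
3. step(b)  →  {holds(f,b), holds(f,e), linked(b), linked(f), near(e), near(f), on(b)}
optimal plan length = 3; 3 > 2

No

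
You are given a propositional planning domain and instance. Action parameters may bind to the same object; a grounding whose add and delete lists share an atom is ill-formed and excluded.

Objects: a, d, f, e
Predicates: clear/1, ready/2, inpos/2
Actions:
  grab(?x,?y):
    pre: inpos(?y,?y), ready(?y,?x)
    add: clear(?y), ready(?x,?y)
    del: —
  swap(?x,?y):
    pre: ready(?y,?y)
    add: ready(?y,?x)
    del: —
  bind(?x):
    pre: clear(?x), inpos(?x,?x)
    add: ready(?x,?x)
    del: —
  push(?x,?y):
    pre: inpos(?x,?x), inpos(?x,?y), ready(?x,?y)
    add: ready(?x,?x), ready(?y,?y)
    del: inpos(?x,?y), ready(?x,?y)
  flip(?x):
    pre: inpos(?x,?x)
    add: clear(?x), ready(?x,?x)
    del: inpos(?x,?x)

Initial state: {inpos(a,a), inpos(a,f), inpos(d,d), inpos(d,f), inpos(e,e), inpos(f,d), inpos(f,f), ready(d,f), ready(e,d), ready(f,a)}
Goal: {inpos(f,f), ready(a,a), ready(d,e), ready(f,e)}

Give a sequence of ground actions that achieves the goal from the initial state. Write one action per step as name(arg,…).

1. grab(a,f)  →  {clear(f), inpos(a,a), inpos(a,f), inpos(d,d), inpos(d,f), inpos(e,e), inpos(f,d), inpos(f,f), ready(a,f), ready(d,f), ready(e,d), ready(f,a)}
2. grab(d,e)  →  {clear(e), clear(f), inpos(a,a), inpos(a,f), inpos(d,d), inpos(d,f), inpos(e,e), inpos(f,d), inpos(f,f), ready(a,f), ready(d,e), ready(d,f), ready(e,d), ready(f,a)}
3. push(a,f)  →  {clear(e), clear(f), inpos(a,a), inpos(d,d), inpos(d,f), inpos(e,e), inpos(f,d), inpos(f,f), ready(a,a), ready(d,e), ready(d,f), ready(e,d), ready(f,a), ready(f,f)}
4. swap(e,f)  →  {clear(e), clear(f), inpos(a,a), inpos(d,d), inpos(d,f), inpos(e,e), inpos(f,d), inpos(f,f), ready(a,a), ready(d,e), ready(d,f), ready(e,d), ready(f,a), ready(f,e), ready(f,f)}

grab(a,f); grab(d,e); push(a,f); swap(e,f)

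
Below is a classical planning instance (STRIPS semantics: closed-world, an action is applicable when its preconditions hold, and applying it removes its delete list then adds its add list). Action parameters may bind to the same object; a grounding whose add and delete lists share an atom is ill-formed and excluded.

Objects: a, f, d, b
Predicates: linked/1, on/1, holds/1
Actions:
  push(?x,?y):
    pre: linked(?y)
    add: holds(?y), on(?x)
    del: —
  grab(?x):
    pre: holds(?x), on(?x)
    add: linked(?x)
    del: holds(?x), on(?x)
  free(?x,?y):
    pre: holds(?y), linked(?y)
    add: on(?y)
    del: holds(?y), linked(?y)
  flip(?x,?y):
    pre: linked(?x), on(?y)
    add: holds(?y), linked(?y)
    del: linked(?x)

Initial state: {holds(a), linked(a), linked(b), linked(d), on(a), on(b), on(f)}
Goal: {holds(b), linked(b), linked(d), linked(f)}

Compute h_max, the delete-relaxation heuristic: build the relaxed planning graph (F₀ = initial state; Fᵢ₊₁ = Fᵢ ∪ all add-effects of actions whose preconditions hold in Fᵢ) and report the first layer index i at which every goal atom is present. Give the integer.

1

F0 = init (7 atoms)
F1 = F0 ∪ {holds(b), holds(d), holds(f), linked(f), on(d)}  (12 atoms)
goal ⊆ F1  ⇒  h_max = 1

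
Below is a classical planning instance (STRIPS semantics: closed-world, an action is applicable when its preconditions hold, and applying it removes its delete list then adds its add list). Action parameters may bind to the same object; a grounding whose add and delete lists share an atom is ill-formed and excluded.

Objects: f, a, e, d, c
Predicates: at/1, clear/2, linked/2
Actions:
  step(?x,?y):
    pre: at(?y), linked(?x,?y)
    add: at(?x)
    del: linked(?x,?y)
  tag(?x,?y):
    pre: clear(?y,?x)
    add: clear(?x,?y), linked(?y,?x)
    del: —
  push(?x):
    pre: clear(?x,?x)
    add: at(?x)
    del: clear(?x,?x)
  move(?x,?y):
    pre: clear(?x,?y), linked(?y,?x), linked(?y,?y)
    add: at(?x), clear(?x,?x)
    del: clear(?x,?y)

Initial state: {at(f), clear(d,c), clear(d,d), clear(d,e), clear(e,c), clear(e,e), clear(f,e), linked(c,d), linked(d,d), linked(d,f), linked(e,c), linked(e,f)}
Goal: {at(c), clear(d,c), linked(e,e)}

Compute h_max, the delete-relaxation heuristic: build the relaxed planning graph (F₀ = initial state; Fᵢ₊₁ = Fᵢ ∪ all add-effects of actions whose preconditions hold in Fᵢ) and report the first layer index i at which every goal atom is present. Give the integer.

2

F0 = init (12 atoms)
F1 = F0 ∪ {at(d), at(e), clear(c,d), clear(c,e), clear(e,d), clear(e,f), linked(d,c), linked(d,e), linked(e,e), linked(f,e)}  (22 atoms)
F2 = F1 ∪ {at(c), clear(c,c), clear(f,f), linked(c,e), linked(e,d)}  (27 atoms)
goal ⊆ F2  ⇒  h_max = 2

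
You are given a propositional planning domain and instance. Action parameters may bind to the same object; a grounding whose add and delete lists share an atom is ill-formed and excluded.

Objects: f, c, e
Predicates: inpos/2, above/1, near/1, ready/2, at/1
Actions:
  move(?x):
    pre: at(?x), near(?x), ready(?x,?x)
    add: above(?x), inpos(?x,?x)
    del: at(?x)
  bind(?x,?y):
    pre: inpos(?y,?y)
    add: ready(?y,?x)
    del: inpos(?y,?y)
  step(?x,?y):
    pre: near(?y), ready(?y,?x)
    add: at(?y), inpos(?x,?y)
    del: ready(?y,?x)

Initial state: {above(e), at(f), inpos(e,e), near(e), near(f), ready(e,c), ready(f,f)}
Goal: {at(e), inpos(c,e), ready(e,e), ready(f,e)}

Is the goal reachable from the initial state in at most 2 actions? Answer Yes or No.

1. move(f)  →  {above(e), above(f), inpos(e,e), inpos(f,f), near(e), near(f), ready(e,c), ready(f,f)}
2. bind(e,f)  →  {above(e), above(f), inpos(e,e), near(e), near(f), ready(e,c), ready(f,e), ready(f,f)}
3. bind(e,e)  →  {above(e), above(f), near(e), near(f), ready(e,c), ready(e,e), ready(f,e), ready(f,f)}
4. step(c,e)  →  {above(e), above(f), at(e), inpos(c,e), near(e), near(f), ready(e,e), ready(f,e), ready(f,f)}
optimal plan length = 4; 4 > 2

No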